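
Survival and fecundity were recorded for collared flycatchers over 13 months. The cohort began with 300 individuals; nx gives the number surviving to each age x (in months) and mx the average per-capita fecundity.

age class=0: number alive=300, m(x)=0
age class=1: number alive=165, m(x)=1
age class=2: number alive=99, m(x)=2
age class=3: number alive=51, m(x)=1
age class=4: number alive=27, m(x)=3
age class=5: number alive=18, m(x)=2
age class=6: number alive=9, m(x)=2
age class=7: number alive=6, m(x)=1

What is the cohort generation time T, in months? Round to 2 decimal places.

lx = nx/n0 = nx/300: 1, 0.55, 0.33, 0.17, 0.09, 0.06, 0.03, 0.02
lx·mx: 0, 0.55, 0.66, 0.17, 0.27, 0.12, 0.06, 0.02 → R0 = 1.85
x·lx·mx: 0, 0.55, 1.32, 0.51, 1.08, 0.6, 0.36, 0.14 → Σ = 4.56
T = 4.56 / 1.85 = 2.464865… → 2.46

2.46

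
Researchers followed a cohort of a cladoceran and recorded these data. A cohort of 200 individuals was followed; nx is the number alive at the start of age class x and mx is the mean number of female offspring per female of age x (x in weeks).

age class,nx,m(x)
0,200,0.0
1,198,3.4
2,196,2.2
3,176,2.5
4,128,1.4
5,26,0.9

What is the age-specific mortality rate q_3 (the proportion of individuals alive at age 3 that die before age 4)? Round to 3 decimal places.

0.273

lx = nx/n0 = nx/200: 1, 0.99, 0.98, 0.88, 0.64, 0.13
q_3 = (l_3 − l_4) / l_3 = (0.88 − 0.64) / 0.88
     = 0.24 / 0.88 = 0.272727… → 0.273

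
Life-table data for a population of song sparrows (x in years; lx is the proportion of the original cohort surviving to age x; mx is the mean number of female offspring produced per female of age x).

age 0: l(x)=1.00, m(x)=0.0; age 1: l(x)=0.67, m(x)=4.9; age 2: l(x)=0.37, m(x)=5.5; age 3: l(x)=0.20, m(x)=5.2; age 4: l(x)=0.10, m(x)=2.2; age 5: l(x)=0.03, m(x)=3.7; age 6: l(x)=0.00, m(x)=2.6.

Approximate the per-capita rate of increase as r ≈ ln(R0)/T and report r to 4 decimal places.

1.0675

R0 = Σ lx·mx = 0 + 3.283 + 2.035 + 1.04 + 0.22 + 0.111 + 0 = 6.689
Σ x·lx·mx = 11.908; T = 11.908/6.689 = 1.78024…
r ≈ ln(R0)/T = ln(6.689)/1.78024… = 1.067535… → 1.0675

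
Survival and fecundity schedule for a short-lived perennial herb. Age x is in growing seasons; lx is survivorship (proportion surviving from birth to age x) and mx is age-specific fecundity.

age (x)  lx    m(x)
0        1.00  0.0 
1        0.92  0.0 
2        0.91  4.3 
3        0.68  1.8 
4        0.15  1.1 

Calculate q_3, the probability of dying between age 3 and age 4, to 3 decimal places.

0.779

q_3 = (l_3 − l_4) / l_3 = (0.68 − 0.15) / 0.68
     = 0.53 / 0.68 = 0.779412… → 0.779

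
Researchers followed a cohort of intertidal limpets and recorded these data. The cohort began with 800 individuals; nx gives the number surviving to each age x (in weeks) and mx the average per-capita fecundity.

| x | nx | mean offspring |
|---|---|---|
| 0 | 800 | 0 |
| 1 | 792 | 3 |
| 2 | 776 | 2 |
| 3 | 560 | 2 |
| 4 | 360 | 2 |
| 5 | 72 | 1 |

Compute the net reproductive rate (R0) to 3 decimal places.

lx = nx/n0 = nx/800: 1, 0.99, 0.97, 0.7, 0.45, 0.09
lx·mx by age: 0, 2.97, 1.94, 1.4, 0.9, 0.09
R0 = Σ lx·mx = 7.3 → 7.300

7.300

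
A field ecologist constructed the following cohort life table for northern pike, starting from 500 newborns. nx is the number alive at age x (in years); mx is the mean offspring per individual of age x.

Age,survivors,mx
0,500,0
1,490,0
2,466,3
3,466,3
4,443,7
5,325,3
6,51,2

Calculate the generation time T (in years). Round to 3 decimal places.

3.568

lx = nx/n0 = nx/500: 1, 0.98, 0.932, 0.932, 0.886, 0.65, 0.102
lx·mx: 0, 0, 2.796, 2.796, 6.202, 1.95, 0.204 → R0 = 13.948
x·lx·mx: 0, 0, 5.592, 8.388, 24.808, 9.75, 1.224 → Σ = 49.762
T = 49.762 / 13.948 = 3.56768… → 3.568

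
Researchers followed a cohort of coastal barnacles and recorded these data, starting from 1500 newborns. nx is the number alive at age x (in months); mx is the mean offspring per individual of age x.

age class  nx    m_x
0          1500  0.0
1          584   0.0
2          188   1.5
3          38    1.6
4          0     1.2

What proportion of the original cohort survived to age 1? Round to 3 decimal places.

0.389

l_1 = n_1/n_0 = 584/1500 = 0.389333… → 0.389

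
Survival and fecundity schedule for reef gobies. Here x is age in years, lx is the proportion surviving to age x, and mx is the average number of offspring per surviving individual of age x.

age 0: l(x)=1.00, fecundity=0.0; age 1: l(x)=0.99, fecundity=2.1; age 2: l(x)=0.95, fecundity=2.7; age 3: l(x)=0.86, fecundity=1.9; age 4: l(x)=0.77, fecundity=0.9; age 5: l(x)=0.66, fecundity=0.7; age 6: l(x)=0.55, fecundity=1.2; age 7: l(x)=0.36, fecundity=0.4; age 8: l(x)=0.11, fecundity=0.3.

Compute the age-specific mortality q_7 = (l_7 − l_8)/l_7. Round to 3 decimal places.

0.694

q_7 = (l_7 − l_8) / l_7 = (0.36 − 0.11) / 0.36
     = 0.25 / 0.36 = 0.694444… → 0.694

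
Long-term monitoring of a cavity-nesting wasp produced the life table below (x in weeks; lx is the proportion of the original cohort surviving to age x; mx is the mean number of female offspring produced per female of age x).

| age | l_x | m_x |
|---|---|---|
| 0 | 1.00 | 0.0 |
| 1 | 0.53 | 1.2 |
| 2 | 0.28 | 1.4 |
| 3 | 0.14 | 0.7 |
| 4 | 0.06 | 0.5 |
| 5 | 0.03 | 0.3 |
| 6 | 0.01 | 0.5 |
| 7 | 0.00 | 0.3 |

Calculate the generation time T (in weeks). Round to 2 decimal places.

1.63

lx·mx: 0, 0.636, 0.392, 0.098, 0.03, 0.009, 0.005, 0 → R0 = 1.17
x·lx·mx: 0, 0.636, 0.784, 0.294, 0.12, 0.045, 0.03, 0 → Σ = 1.909
T = 1.909 / 1.17 = 1.631624… → 1.63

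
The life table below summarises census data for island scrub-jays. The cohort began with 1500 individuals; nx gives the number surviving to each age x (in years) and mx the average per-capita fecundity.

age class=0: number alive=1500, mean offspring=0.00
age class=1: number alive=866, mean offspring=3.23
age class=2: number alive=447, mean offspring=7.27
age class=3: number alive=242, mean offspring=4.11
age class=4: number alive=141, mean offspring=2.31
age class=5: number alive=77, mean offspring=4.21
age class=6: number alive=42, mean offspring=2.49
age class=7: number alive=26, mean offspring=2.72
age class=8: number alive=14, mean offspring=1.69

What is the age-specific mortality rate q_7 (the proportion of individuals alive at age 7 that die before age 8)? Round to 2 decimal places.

0.46

lx = nx/n0 = nx/1500: 1, 0.57733…, 0.298, 0.16133…, 0.094, 0.05133…, 0.028, 0.01733…, 0.00933…
q_7 = (l_7 − l_8) / l_7 = (0.017333… − 0.009333…) / 0.017333…
     = 0.008… / 0.017333… = 0.461538… → 0.46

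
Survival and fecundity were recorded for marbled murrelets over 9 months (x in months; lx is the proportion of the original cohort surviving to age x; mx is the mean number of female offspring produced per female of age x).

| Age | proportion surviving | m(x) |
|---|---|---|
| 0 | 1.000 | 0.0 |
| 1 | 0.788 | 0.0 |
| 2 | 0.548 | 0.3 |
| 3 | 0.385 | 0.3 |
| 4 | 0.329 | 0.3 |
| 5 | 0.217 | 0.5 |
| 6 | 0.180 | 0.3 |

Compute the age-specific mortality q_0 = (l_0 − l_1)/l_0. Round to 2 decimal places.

q_0 = (l_0 − l_1) / l_0 = (1 − 0.788) / 1
     = 0.212 / 1 = 0.212 → 0.21

0.21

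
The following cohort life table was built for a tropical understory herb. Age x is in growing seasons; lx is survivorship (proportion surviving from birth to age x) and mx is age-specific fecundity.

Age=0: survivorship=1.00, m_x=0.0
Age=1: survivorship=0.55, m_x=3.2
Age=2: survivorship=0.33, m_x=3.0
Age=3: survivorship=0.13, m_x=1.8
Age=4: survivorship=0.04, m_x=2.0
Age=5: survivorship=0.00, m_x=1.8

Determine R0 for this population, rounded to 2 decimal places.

3.06

lx·mx by age: 0, 1.76, 0.99, 0.234, 0.08, 0
R0 = Σ lx·mx = 3.064 → 3.06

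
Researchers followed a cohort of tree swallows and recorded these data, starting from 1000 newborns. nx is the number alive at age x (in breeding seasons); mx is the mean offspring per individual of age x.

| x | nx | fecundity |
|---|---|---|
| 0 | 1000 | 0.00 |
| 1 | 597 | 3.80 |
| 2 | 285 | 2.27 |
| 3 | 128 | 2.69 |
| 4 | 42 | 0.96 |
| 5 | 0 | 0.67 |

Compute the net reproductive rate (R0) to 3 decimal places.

3.300

lx = nx/n0 = nx/1000: 1, 0.597, 0.285, 0.128, 0.042, 0
lx·mx by age: 0, 2.2686, 0.64695, 0.34432, 0.04032, 0
R0 = Σ lx·mx = 3.30019 → 3.300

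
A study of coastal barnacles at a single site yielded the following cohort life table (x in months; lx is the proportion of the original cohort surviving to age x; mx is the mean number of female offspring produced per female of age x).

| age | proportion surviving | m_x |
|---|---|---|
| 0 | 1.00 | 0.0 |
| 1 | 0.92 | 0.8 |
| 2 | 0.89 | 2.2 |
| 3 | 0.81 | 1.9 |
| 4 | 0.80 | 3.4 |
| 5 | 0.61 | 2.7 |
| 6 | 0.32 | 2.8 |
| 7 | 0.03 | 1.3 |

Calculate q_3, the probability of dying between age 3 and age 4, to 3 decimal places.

q_3 = (l_3 − l_4) / l_3 = (0.81 − 0.8) / 0.81
     = 0.01 / 0.81 = 0.012346… → 0.012

0.012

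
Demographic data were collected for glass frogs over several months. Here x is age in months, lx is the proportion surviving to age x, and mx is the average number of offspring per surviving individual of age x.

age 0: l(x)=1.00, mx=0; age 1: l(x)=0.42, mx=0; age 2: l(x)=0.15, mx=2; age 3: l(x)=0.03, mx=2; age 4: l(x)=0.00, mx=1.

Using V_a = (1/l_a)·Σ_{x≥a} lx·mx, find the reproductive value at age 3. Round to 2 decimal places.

2.00

lx·mx for x ≥ 3: 0.06, 0 → sum = 0.06
V_3 = 0.06 / l_3 = 0.06 / 0.03 = 2 → 2.00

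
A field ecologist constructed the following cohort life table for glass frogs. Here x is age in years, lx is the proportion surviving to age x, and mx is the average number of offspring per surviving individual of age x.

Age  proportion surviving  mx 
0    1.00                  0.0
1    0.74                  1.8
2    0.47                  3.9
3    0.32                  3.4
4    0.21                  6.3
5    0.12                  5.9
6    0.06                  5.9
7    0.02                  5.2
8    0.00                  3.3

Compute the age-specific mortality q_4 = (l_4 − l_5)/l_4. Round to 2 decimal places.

0.43

q_4 = (l_4 − l_5) / l_4 = (0.21 − 0.12) / 0.21
     = 0.09 / 0.21 = 0.428571… → 0.43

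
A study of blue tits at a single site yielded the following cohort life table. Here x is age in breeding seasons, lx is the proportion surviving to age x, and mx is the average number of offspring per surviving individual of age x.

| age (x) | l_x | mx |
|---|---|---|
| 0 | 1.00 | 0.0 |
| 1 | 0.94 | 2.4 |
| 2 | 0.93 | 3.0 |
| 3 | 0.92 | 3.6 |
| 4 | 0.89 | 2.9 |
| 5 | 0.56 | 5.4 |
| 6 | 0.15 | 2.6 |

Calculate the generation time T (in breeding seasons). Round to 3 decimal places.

lx·mx: 0, 2.256, 2.79, 3.312, 2.581, 3.024, 0.39 → R0 = 14.353
x·lx·mx: 0, 2.256, 5.58, 9.936, 10.324, 15.12, 2.34 → Σ = 45.556
T = 45.556 / 14.353 = 3.173971… → 3.174

3.174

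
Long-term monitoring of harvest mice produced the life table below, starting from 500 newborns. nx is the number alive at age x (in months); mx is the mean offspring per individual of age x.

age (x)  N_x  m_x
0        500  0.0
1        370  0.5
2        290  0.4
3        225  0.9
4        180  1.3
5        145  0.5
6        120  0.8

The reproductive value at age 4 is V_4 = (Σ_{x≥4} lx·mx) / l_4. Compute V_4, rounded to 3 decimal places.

lx = nx/n0 = nx/500: 1, 0.74, 0.58, 0.45, 0.36, 0.29, 0.24
lx·mx for x ≥ 4: 0.468, 0.145, 0.192 → sum = 0.805
V_4 = 0.805 / l_4 = 0.805 / 0.36 = 2.236111… → 2.236

2.236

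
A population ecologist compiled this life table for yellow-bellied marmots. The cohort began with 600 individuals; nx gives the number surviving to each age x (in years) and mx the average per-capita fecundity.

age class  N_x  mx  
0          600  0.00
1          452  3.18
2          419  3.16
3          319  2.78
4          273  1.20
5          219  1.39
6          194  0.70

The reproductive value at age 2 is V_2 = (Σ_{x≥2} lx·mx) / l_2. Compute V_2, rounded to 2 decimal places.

7.11

lx = nx/n0 = nx/600: 1, 0.75333…, 0.69833…, 0.53167…, 0.455, 0.365, 0.32333…
lx·mx for x ≥ 2: 2.206733…, 1.478033…, 0.546, 0.50735, 0.226333… → sum = 4.96445…
V_2 = 4.96445… / l_2 = 4.96445… / 0.698333… = 7.108998… → 7.11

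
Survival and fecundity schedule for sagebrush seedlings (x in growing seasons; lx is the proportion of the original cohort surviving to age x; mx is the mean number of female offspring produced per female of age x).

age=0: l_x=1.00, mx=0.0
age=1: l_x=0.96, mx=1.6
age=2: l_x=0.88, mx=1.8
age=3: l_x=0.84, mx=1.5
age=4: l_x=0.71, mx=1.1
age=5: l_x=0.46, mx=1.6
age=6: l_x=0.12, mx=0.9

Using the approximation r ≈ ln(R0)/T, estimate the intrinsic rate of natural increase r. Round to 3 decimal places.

R0 = Σ lx·mx = 0 + 1.536 + 1.584 + 1.26 + 0.781 + 0.736 + 0.108 = 6.005
Σ x·lx·mx = 15.936; T = 15.936/6.005 = 2.65379…
r ≈ ln(R0)/T = ln(6.005)/2.65379… = 0.67548… → 0.675

0.675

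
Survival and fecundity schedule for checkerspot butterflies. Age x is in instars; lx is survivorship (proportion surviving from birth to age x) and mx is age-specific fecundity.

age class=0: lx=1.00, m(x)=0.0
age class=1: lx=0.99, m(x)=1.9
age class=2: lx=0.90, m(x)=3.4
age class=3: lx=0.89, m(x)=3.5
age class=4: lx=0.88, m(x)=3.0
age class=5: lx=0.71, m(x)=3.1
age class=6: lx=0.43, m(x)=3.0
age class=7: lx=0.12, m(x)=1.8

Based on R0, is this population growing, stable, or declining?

growing

R0 = Σ lx·mx = 0 + 1.881 + 3.06 + 3.115 + 2.64 + 2.201 + 1.29 + 0.216 = 14.403
R0 > 1, so the population is growing.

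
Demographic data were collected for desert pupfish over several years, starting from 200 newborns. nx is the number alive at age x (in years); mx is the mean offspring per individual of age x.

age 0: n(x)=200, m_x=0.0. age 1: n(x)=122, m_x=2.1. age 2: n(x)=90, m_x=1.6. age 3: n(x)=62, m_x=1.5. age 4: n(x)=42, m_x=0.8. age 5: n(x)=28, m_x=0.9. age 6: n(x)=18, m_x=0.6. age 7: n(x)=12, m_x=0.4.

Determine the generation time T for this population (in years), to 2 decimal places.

2.08

lx = nx/n0 = nx/200: 1, 0.61, 0.45, 0.31, 0.21, 0.14, 0.09, 0.06
lx·mx: 0, 1.281, 0.72, 0.465, 0.168, 0.126, 0.054, 0.024 → R0 = 2.838
x·lx·mx: 0, 1.281, 1.44, 1.395, 0.672, 0.63, 0.324, 0.168 → Σ = 5.91
T = 5.91 / 2.838 = 2.082452… → 2.08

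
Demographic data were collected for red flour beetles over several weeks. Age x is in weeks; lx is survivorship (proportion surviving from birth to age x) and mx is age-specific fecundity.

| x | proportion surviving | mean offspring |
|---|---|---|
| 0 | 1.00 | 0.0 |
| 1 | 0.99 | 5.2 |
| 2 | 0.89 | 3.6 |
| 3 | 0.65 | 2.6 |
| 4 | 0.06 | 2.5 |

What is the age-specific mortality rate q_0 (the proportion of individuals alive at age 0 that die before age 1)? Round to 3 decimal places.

0.010

q_0 = (l_0 − l_1) / l_0 = (1 − 0.99) / 1
     = 0.01 / 1 = 0.01 → 0.010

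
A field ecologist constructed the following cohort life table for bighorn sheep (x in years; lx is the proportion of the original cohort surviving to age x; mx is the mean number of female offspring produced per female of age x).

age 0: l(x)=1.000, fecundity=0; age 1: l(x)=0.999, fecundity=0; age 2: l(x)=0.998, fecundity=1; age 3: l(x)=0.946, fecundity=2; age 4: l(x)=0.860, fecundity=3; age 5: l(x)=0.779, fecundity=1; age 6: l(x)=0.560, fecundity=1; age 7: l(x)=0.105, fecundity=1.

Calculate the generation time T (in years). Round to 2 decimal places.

lx·mx: 0, 0, 0.998, 1.892, 2.58, 0.779, 0.56, 0.105 → R0 = 6.914
x·lx·mx: 0, 0, 1.996, 5.676, 10.32, 3.895, 3.36, 0.735 → Σ = 25.982
T = 25.982 / 6.914 = 3.757883… → 3.76

3.76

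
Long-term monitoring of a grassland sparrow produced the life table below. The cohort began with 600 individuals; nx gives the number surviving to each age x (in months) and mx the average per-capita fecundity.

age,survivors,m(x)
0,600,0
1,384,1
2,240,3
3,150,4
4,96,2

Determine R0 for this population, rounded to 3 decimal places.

lx = nx/n0 = nx/600: 1, 0.64, 0.4, 0.25, 0.16
lx·mx by age: 0, 0.64, 1.2, 1, 0.32
R0 = Σ lx·mx = 3.16 → 3.160

3.160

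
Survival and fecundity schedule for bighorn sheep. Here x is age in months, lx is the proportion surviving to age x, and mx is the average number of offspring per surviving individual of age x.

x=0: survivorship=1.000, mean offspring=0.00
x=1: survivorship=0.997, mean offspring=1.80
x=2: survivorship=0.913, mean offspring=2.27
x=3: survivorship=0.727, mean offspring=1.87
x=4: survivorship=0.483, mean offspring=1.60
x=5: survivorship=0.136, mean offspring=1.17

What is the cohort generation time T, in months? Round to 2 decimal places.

lx·mx: 0, 1.7946, 2.07251, 1.35949, 0.7728, 0.15912 → R0 = 6.15852
x·lx·mx: 0, 1.7946, 4.14502, 4.07847, 3.0912, 0.7956 → Σ = 13.90489
T = 13.90489 / 6.15852 = 2.25783… → 2.26

2.26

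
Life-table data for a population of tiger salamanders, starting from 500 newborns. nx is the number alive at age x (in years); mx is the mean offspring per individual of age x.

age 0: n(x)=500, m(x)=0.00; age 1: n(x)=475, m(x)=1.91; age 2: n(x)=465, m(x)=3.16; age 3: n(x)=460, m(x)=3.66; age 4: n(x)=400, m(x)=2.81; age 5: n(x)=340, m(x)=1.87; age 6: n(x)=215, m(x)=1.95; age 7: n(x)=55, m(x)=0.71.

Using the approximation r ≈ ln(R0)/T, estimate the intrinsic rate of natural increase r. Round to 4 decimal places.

0.8205

lx = nx/n0 = nx/500: 1, 0.95, 0.93, 0.92, 0.8, 0.68, 0.43, 0.11
R0 = Σ lx·mx = 0 + 1.8145 + 2.9388 + 3.3672 + 2.248 + 1.2716 + 0.8385 + 0.0781 = 12.5567
Σ x·lx·mx = 38.7214; T = 38.7214/12.5567 = 3.08372…
r ≈ ln(R0)/T = ln(12.5567)/3.08372… = 0.820519… → 0.8205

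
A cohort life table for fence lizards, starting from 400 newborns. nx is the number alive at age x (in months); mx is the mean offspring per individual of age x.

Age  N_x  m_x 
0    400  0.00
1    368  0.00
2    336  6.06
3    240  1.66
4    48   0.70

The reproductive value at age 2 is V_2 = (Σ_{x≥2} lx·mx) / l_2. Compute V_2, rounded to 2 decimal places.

lx = nx/n0 = nx/400: 1, 0.92, 0.84, 0.6, 0.12
lx·mx for x ≥ 2: 5.0904, 0.996, 0.084 → sum = 6.1704
V_2 = 6.1704 / l_2 = 6.1704 / 0.84 = 7.345714… → 7.35

7.35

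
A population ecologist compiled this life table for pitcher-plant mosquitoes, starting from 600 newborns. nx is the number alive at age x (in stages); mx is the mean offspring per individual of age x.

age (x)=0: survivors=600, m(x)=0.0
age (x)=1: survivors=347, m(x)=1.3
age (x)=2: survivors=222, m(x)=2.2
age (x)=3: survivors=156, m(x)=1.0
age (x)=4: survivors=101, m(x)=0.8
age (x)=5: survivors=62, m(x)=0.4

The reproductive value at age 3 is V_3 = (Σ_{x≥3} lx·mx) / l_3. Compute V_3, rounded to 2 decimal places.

lx = nx/n0 = nx/600: 1, 0.57833…, 0.37, 0.26, 0.16833…, 0.10333…
lx·mx for x ≥ 3: 0.26, 0.134667…, 0.041333… → sum = 0.436…
V_3 = 0.436… / l_3 = 0.436… / 0.26 = 1.676923… → 1.68

1.68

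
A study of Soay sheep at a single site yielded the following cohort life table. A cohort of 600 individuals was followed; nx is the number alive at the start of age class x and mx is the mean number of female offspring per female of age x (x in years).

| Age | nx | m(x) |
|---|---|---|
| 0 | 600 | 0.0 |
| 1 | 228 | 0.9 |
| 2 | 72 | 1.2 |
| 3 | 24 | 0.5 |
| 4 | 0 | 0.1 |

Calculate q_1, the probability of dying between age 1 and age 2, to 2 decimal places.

0.68

lx = nx/n0 = nx/600: 1, 0.38, 0.12, 0.04, 0
q_1 = (l_1 − l_2) / l_1 = (0.38 − 0.12) / 0.38
     = 0.26 / 0.38 = 0.684211… → 0.68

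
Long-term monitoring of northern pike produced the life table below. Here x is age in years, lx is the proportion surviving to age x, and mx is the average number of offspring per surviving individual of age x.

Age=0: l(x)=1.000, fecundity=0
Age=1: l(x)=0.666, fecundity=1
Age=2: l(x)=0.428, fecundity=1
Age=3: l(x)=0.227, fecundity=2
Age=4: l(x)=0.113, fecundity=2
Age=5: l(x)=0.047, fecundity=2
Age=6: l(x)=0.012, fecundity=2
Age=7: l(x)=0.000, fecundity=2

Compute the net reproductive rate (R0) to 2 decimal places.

lx·mx by age: 0, 0.666, 0.428, 0.454, 0.226, 0.094, 0.024, 0
R0 = Σ lx·mx = 1.892 → 1.89

1.89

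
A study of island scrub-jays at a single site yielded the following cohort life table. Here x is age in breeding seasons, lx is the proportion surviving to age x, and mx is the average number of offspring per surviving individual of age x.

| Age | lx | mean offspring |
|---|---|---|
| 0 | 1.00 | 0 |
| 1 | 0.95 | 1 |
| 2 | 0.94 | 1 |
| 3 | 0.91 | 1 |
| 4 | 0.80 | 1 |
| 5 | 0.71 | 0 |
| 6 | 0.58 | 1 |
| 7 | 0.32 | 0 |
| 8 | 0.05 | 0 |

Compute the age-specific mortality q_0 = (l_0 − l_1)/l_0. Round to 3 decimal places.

q_0 = (l_0 − l_1) / l_0 = (1 − 0.95) / 1
     = 0.05 / 1 = 0.05 → 0.050

0.050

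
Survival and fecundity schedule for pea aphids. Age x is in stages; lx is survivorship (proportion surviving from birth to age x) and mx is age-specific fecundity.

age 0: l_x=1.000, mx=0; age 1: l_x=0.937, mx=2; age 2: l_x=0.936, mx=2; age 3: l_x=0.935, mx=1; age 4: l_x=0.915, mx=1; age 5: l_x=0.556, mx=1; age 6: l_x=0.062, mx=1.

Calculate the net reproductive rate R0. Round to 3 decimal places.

lx·mx by age: 0, 1.874, 1.872, 0.935, 0.915, 0.556, 0.062
R0 = Σ lx·mx = 6.214 → 6.214

6.214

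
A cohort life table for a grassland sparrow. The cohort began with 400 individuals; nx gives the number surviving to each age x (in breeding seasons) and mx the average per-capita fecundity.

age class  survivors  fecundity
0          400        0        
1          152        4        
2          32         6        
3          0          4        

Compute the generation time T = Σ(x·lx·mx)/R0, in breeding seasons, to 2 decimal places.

1.24

lx = nx/n0 = nx/400: 1, 0.38, 0.08, 0
lx·mx: 0, 1.52, 0.48, 0 → R0 = 2
x·lx·mx: 0, 1.52, 0.96, 0 → Σ = 2.48
T = 2.48 / 2 = 1.24 → 1.24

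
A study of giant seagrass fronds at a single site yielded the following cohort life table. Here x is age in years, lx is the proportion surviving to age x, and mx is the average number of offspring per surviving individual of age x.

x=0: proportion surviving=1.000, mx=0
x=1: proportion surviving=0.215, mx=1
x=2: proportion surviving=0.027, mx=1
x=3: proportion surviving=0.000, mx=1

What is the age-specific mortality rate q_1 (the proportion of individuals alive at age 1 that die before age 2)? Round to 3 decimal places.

0.874

q_1 = (l_1 − l_2) / l_1 = (0.215 − 0.027) / 0.215
     = 0.188 / 0.215 = 0.874419… → 0.874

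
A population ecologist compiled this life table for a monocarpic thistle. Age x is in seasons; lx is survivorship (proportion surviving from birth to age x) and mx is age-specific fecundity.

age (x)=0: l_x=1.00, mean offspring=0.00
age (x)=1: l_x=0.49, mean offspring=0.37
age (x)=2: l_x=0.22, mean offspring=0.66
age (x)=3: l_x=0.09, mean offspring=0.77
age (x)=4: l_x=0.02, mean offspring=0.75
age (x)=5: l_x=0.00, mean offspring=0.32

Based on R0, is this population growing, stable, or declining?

R0 = Σ lx·mx = 0 + 0.1813 + 0.1452 + 0.0693 + 0.015 + 0 = 0.4108
R0 < 1, so the population is declining.

declining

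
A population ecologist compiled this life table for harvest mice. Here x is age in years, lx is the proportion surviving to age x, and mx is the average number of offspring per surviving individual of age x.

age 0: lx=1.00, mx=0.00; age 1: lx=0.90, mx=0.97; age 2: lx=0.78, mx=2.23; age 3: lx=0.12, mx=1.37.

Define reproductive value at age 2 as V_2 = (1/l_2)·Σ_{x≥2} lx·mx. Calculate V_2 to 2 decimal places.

2.44

lx·mx for x ≥ 2: 1.7394, 0.1644 → sum = 1.9038
V_2 = 1.9038 / l_2 = 1.9038 / 0.78 = 2.440769… → 2.44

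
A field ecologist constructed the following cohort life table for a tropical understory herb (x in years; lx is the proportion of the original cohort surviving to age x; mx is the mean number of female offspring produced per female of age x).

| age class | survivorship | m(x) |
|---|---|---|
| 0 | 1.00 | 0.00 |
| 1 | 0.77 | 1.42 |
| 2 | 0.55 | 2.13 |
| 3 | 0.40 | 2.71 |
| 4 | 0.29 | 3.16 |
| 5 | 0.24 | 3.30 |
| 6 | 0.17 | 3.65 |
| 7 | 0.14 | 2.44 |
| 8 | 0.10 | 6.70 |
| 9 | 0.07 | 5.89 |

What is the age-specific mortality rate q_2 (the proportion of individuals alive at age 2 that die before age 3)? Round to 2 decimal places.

0.27

q_2 = (l_2 − l_3) / l_2 = (0.55 − 0.4) / 0.55
     = 0.15 / 0.55 = 0.272727… → 0.27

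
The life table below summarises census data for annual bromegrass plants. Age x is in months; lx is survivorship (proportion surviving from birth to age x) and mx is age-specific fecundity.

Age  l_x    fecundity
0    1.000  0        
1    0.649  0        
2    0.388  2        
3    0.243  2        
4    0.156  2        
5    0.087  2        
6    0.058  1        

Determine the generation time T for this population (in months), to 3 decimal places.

3.032

lx·mx: 0, 0, 0.776, 0.486, 0.312, 0.174, 0.058 → R0 = 1.806
x·lx·mx: 0, 0, 1.552, 1.458, 1.248, 0.87, 0.348 → Σ = 5.476
T = 5.476 / 1.806 = 3.032115… → 3.032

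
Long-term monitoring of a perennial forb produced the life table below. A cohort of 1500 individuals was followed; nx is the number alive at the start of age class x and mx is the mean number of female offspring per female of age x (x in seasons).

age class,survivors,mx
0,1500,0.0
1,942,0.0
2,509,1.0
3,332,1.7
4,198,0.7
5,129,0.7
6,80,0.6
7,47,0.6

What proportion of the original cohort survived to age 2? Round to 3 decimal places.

0.339

l_2 = n_2/n_0 = 509/1500 = 0.339333… → 0.339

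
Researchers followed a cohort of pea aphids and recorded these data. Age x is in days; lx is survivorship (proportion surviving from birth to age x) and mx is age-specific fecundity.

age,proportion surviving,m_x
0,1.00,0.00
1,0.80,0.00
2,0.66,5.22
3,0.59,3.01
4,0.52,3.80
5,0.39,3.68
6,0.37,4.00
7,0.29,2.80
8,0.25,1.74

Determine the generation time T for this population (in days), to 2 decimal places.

lx·mx: 0, 0, 3.4452, 1.7759, 1.976, 1.4352, 1.48, 0.812, 0.435 → R0 = 11.3593
x·lx·mx: 0, 0, 6.8904, 5.3277, 7.904, 7.176, 8.88, 5.684, 3.48 → Σ = 45.3421
T = 45.3421 / 11.3593 = 3.991628… → 3.99

3.99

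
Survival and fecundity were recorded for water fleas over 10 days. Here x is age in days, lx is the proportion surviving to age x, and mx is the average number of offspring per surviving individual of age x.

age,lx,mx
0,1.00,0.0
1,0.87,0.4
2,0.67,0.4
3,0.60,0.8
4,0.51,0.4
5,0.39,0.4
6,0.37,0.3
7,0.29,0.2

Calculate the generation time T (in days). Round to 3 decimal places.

lx·mx: 0, 0.348, 0.268, 0.48, 0.204, 0.156, 0.111, 0.058 → R0 = 1.625
x·lx·mx: 0, 0.348, 0.536, 1.44, 0.816, 0.78, 0.666, 0.406 → Σ = 4.992
T = 4.992 / 1.625 = 3.072 → 3.072

3.072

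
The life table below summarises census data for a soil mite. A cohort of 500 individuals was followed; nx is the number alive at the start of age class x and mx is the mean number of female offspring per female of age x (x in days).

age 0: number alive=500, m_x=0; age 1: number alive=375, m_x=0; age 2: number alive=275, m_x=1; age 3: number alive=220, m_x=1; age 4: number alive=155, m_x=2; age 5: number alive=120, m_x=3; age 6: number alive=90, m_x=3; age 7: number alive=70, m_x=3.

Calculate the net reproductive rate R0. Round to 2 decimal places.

lx = nx/n0 = nx/500: 1, 0.75, 0.55, 0.44, 0.31, 0.24, 0.18, 0.14
lx·mx by age: 0, 0, 0.55, 0.44, 0.62, 0.72, 0.54, 0.42
R0 = Σ lx·mx = 3.29 → 3.29

3.29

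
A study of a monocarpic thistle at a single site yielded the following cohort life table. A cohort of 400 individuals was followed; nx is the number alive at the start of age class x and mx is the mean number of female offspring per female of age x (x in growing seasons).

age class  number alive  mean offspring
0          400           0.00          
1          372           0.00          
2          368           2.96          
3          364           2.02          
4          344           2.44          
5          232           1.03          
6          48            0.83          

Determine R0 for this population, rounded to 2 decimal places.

lx = nx/n0 = nx/400: 1, 0.93, 0.92, 0.91, 0.86, 0.58, 0.12
lx·mx by age: 0, 0, 2.7232, 1.8382, 2.0984, 0.5974, 0.0996
R0 = Σ lx·mx = 7.3568 → 7.36

7.36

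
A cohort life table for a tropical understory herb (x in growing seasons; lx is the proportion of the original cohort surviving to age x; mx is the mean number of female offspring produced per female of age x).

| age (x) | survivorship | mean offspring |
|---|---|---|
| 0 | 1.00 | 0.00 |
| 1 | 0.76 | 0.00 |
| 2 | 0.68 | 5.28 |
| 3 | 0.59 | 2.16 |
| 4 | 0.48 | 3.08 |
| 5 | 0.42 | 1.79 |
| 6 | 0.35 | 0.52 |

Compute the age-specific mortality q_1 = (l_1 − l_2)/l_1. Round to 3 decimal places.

0.105

q_1 = (l_1 − l_2) / l_1 = (0.76 − 0.68) / 0.76
     = 0.08 / 0.76 = 0.105263… → 0.105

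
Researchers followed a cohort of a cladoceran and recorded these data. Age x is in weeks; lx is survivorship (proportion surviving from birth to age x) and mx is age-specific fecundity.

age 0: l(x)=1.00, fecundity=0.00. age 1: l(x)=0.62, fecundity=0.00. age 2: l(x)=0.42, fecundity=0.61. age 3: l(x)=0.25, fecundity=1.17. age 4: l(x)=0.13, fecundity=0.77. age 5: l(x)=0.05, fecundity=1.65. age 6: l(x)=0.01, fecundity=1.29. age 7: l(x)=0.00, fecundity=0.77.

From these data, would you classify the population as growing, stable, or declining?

R0 = Σ lx·mx = 0 + 0 + 0.2562 + 0.2925 + 0.1001 + 0.0825 + 0.0129 + 0 = 0.7442
R0 < 1, so the population is declining.

declining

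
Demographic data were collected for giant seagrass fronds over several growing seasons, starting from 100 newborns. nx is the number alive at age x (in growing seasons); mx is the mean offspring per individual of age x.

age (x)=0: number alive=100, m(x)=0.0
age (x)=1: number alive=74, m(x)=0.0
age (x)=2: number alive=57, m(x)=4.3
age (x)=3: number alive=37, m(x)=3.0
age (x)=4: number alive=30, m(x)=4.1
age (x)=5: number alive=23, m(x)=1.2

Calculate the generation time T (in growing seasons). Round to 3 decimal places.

2.868

lx = nx/n0 = nx/100: 1, 0.74, 0.57, 0.37, 0.3, 0.23
lx·mx: 0, 0, 2.451, 1.11, 1.23, 0.276 → R0 = 5.067
x·lx·mx: 0, 0, 4.902, 3.33, 4.92, 1.38 → Σ = 14.532
T = 14.532 / 5.067 = 2.867969… → 2.868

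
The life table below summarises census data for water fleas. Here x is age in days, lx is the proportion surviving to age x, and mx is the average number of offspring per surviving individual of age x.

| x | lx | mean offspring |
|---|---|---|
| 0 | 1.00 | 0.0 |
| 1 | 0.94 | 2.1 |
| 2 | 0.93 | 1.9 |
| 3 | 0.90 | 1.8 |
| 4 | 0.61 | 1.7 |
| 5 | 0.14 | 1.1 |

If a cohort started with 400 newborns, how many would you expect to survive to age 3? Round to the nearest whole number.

360

Expected survivors = N0 · l_3 = 400 × 0.90 = 360 → 360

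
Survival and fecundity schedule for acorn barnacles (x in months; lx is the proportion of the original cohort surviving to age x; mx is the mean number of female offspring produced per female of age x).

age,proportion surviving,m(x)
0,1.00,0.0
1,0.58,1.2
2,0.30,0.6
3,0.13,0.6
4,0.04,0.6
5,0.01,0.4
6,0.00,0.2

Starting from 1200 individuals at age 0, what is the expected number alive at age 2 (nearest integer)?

360

Expected survivors = N0 · l_2 = 1200 × 0.30 = 360 → 360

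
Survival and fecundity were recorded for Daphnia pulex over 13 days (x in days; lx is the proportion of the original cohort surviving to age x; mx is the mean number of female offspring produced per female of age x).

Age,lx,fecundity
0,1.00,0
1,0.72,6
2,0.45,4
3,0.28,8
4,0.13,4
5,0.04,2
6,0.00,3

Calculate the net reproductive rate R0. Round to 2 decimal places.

lx·mx by age: 0, 4.32, 1.8, 2.24, 0.52, 0.08, 0
R0 = Σ lx·mx = 8.96 → 8.96

8.96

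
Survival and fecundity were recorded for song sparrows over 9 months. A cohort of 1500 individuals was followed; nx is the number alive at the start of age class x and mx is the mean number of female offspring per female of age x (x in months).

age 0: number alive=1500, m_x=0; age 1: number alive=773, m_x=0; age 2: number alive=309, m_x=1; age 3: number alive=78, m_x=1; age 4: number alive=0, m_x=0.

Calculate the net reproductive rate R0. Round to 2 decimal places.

0.26

lx = nx/n0 = nx/1500: 1, 0.51533…, 0.206, 0.052, 0
lx·mx by age: 0, 0, 0.206, 0.052, 0
R0 = Σ lx·mx = 0.258… → 0.26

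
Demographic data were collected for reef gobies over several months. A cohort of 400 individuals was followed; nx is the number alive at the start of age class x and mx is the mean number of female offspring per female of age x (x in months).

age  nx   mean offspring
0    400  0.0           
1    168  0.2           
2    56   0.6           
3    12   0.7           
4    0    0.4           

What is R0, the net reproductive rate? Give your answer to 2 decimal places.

lx = nx/n0 = nx/400: 1, 0.42, 0.14, 0.03, 0
lx·mx by age: 0, 0.084, 0.084, 0.021, 0
R0 = Σ lx·mx = 0.189 → 0.19

0.19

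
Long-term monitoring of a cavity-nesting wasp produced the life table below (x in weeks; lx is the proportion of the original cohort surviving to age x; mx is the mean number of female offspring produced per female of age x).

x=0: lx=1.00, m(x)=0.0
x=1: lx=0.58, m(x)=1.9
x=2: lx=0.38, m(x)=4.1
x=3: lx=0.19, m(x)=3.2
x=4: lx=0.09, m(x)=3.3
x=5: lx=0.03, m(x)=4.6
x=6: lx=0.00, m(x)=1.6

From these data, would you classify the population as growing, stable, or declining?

R0 = Σ lx·mx = 0 + 1.102 + 1.558 + 0.608 + 0.297 + 0.138 + 0 = 3.703
R0 > 1, so the population is growing.

growing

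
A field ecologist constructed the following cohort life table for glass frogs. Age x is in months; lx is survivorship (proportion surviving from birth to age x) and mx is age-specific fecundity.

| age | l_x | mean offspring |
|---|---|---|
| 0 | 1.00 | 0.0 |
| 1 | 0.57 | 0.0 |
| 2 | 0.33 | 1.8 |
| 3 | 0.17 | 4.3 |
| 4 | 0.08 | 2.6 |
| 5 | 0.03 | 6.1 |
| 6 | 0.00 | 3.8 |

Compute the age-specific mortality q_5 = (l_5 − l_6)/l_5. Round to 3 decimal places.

q_5 = (l_5 − l_6) / l_5 = (0.03 − 0) / 0.03
     = 0.03 / 0.03 = 1 → 1.000

1.000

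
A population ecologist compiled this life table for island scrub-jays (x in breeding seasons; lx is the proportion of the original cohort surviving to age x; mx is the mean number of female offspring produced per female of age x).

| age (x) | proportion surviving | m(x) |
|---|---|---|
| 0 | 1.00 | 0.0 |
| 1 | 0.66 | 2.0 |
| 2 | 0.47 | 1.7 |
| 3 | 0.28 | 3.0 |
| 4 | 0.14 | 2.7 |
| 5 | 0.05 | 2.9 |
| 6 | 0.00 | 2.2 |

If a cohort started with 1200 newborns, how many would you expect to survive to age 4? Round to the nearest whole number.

168

Expected survivors = N0 · l_4 = 1200 × 0.14 = 168 → 168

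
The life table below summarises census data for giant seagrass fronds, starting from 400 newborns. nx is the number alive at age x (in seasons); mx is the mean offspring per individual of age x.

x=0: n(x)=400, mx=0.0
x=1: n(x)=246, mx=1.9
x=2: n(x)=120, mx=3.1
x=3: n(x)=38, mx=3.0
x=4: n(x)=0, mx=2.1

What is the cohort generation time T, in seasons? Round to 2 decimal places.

lx = nx/n0 = nx/400: 1, 0.615, 0.3, 0.095, 0
lx·mx: 0, 1.1685, 0.93, 0.285, 0 → R0 = 2.3835
x·lx·mx: 0, 1.1685, 1.86, 0.855, 0 → Σ = 3.8835
T = 3.8835 / 2.3835 = 1.629327… → 1.63

1.63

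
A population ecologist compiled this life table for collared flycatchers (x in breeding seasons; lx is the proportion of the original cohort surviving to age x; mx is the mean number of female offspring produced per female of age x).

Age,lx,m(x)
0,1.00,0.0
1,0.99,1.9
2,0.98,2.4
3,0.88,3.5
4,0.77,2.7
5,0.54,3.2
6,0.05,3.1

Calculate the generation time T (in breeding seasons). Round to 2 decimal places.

lx·mx: 0, 1.881, 2.352, 3.08, 2.079, 1.728, 0.155 → R0 = 11.275
x·lx·mx: 0, 1.881, 4.704, 9.24, 8.316, 8.64, 0.93 → Σ = 33.711
T = 33.711 / 11.275 = 2.989889… → 2.99

2.99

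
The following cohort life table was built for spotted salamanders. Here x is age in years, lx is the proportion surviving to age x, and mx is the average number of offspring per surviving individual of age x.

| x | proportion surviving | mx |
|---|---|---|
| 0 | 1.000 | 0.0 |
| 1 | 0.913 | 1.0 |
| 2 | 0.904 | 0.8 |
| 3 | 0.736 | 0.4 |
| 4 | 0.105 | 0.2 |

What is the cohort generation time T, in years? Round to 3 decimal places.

lx·mx: 0, 0.913, 0.7232, 0.2944, 0.021 → R0 = 1.9516
x·lx·mx: 0, 0.913, 1.4464, 0.8832, 0.084 → Σ = 3.3266
T = 3.3266 / 1.9516 = 1.70455… → 1.705

1.705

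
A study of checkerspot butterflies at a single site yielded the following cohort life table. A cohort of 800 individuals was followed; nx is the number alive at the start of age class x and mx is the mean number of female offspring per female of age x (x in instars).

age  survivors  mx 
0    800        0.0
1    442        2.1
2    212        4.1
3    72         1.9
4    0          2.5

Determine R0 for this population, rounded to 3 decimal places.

lx = nx/n0 = nx/800: 1, 0.5525, 0.265, 0.09, 0
lx·mx by age: 0, 1.16025, 1.0865, 0.171, 0
R0 = Σ lx·mx = 2.41775 → 2.418

2.418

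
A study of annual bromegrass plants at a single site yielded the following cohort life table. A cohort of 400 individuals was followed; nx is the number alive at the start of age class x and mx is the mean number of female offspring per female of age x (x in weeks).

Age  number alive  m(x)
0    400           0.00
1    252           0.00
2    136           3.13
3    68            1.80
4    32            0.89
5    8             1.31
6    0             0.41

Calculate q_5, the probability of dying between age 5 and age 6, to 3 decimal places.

lx = nx/n0 = nx/400: 1, 0.63, 0.34, 0.17, 0.08, 0.02, 0
q_5 = (l_5 − l_6) / l_5 = (0.02 − 0) / 0.02
     = 0.02 / 0.02 = 1 → 1.000

1.000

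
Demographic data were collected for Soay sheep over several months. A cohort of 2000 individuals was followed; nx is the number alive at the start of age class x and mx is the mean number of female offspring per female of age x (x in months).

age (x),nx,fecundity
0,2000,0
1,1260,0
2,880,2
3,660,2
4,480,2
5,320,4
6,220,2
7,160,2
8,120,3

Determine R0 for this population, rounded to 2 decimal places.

3.22

lx = nx/n0 = nx/2000: 1, 0.63, 0.44, 0.33, 0.24, 0.16, 0.11, 0.08, 0.06
lx·mx by age: 0, 0, 0.88, 0.66, 0.48, 0.64, 0.22, 0.16, 0.18
R0 = Σ lx·mx = 3.22 → 3.22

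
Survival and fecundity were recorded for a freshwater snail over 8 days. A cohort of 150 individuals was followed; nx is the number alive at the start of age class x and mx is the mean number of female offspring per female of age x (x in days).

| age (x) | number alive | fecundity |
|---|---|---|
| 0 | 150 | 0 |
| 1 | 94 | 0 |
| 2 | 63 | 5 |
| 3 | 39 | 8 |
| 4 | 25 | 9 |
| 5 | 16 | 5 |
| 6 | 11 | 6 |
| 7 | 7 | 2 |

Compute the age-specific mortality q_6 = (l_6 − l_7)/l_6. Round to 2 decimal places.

0.36

lx = nx/n0 = nx/150: 1, 0.62667…, 0.42, 0.26, 0.16667…, 0.10667…, 0.07333…, 0.04667…
q_6 = (l_6 − l_7) / l_6 = (0.073333… − 0.046667…) / 0.073333…
     = 0.026667… / 0.073333… = 0.363636… → 0.36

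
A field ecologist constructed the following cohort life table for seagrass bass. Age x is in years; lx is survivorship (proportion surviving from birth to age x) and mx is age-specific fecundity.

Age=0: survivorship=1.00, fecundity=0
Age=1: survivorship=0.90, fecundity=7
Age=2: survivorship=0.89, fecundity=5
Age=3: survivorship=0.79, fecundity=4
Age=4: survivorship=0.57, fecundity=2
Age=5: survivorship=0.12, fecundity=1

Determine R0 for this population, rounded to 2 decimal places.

lx·mx by age: 0, 6.3, 4.45, 3.16, 1.14, 0.12
R0 = Σ lx·mx = 15.17 → 15.17

15.17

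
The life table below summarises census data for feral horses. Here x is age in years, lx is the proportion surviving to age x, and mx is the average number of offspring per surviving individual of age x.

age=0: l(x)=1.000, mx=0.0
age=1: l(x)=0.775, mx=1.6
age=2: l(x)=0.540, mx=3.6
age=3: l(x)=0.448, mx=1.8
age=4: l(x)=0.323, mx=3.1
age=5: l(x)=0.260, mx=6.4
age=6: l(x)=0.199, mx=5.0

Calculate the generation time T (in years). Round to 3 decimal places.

3.378

lx·mx: 0, 1.24, 1.944, 0.8064, 1.0013, 1.664, 0.995 → R0 = 7.6507
x·lx·mx: 0, 1.24, 3.888, 2.4192, 4.0052, 8.32, 5.97 → Σ = 25.8424
T = 25.8424 / 7.6507 = 3.377782… → 3.378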